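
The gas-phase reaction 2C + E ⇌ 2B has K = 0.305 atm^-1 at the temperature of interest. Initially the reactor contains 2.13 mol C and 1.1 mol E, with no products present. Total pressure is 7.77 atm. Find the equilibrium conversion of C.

X = 0.426

Let X = conversion of C (basis 2.13 mol C); extent of reaction ξ = 1.06X.
Species balance: n_C = 2.13 − 2.13X; n_E = 1.1 − 1.06X; n_B = 2.13X.
n_T = Σnᵢ = 3.23 − 1.06X.
y_i = n_i/n_T, p_i = y_i·P. K = p_B^2 / (p_C^2 p_E).
This yields a degree-3 equation in X; solving on (0,1), X = 0.426.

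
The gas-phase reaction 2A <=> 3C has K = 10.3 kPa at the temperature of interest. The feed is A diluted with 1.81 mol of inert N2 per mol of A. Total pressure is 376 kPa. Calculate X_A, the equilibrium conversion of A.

Take 1 mol A as basis and let X be its fractional conversion, so ξ = 0.5X.
Mole table: n_A = 1 − X; n_C = 1.5X; n_I = 1.81 (inert).
n_T = Σnᵢ = 2.81 + 0.5X.
With p_i = (n_i/n_T)P, K = p_C^3 / (p_A^2).
This yields a degree-3 equation in X; solving on (0,1), X = 0.240.

X = 0.240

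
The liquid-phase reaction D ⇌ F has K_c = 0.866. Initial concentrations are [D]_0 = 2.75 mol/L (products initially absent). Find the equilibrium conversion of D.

X = 0.464

Let X = conversion of D; extent ξ = 2.75·X mol/L.
Concentrations: [D] = 2.75 − 2.75X; [F] = 2.75X.
K_c = [F] / ([D]).
This equals 0.866 at X = 0.464 (the root in 0 < X < 1).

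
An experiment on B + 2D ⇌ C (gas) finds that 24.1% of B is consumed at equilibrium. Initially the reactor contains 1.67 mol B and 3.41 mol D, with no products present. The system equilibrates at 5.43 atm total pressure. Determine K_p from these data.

Take 1.67 mol B as basis and let X be its fractional conversion, so ξ = 1.67X.
Moles: n_B = 1.67 − 1.67X; n_D = 3.41 − 3.34X; n_C = 1.67X.
Summing: n_T = 5.08 − 3.34X.
At X = 0.241: n_B = 1.27, n_D = 2.61, n_C = 0.402, n_T = 4.28.
p_i = (n_i/n_T)·P. K_p = p_C / (p_B p_D^2) = 0.029 atm^-2.

K_p = 0.029 atm^-2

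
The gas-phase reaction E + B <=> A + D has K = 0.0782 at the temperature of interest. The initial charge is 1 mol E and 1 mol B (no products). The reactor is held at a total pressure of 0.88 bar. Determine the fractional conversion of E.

Take 1 mol E as basis and let X be its fractional conversion, so ξ = X.
At extent ξ: n_E = 1 − X; n_B = 1 − X; n_A = X; n_D = X.
n_T stays at 2 (no change in mole number).
With p_i = (n_i/n_T)P, K = p_A p_D / (p_E p_B).
Substituting and setting equal to 0.0782 gives a polynomial in X; the root in (0,1) is X = 0.219.

X = 0.219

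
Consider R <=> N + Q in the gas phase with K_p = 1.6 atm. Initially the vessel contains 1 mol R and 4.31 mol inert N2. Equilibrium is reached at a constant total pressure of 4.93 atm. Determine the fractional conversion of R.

X = 0.729

Let X = conversion of R (basis 1 mol R); extent of reaction ξ = X.
Mole table: n_R = 1 − X; n_N = X; n_Q = X; n_I = 4.31 (inert).
n_T = Σnᵢ = 5.31 + X.
Mole fractions y_i = n_i/n_T; K_p = p_N p_Q / (p_R) with p_i = y_i·P.
This yields a degree-2 equation in X; solving on (0,1), X = 0.729.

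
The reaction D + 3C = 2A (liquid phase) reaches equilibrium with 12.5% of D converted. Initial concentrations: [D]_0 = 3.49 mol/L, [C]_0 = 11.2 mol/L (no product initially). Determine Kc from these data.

Kc = 0.000258 (mol/L)^-2

Let X = conversion of D.
Concentrations: [D] = 3.49 − 3.49X; [C] = 11.2 − 10.5X; [A] = 6.98X.
At X = 0.125: [D] = 3.05, [C] = 9.89, [A] = 0.873.
Kc = [A]^2 / ([D] [C]^3) = 0.000258 (mol/L)^-2.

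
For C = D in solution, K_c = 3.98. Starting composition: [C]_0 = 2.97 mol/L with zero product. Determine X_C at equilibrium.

Let X = conversion of C; extent ξ = 2.97·X mol/L.
Concentrations: [C] = 2.97 − 2.97X; [D] = 2.97X.
K_c = [D] / ([C]).
Equating to 3.98: the physical root is X = 0.799.

X = 0.799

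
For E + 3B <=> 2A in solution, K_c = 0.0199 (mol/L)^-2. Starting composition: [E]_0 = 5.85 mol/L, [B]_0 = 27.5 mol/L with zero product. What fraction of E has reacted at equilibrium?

X = 0.760

Let X = conversion of E; extent ξ = 5.85·X mol/L.
Concentrations: [E] = 5.85 − 5.85X; [B] = 27.5 − 17.5X; [A] = 11.7X.
K_c = [A]^2 / ([E] [B]^3).
Setting equal to 0.0199 and solving for X on (0,1) gives X = 0.760.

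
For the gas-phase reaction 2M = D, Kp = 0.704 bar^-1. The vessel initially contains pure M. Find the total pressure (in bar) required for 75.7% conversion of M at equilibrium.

P = 5.66 bar

Basis: 1 mol M initially; let X = conversion of M. Extent ξ = 0.5X.
Moles: n_M = 1 − X; n_D = 0.5X.
n_T = Σnᵢ = 1 − 0.5X.
Kp = p_D / (p_M^2) with p_i = (n_i/n_T)·P.
At X = 0.757: the mole-fraction product g(X) = Π y_i^ν_i = 3.984. Since Kp = g(X)·P^{-1}, P = (g/Kp)^(1/1) = (3.984/0.704)^(1/1) = 5.66 bar.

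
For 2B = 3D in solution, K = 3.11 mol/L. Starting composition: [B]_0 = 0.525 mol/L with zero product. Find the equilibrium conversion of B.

X = 0.626

Let X = conversion of B; extent ξ = 0.525X/2 mol/L.
Concentrations: [B] = 0.525 − 0.525X; [D] = 0.788X.
K = [D]^3 / ([B]^2).
Equating to 3.11 mol/L: the physical root is X = 0.626.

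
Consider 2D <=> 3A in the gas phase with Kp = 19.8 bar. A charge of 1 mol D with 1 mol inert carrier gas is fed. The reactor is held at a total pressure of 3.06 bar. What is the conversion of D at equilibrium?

Let X = conversion of D (basis 1 mol D); extent of reaction ξ = 0.5X.
Species balance: n_D = 1 − X; n_A = 1.5X; n_I = 1 (inert).
Summing: n_T = 2 + 0.5X.
Mole fractions y_i = n_i/n_T; Kp = p_A^3 / (p_D^2) with p_i = y_i·P.
This yields a degree-3 equation in X; solving on (0,1), X = 0.715.

X = 0.715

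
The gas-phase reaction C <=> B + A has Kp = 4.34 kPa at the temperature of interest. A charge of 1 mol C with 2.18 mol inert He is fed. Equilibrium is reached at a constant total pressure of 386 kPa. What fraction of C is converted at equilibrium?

Let X = conversion of C (basis 1 mol C); extent of reaction ξ = X.
Species balance: n_C = 1 − X; n_B = X; n_A = X; n_I = 2.18 (inert).
Total moles n_T = 3.18 + X.
With p_i = (n_i/n_T)P, Kp = p_B p_A / (p_C).
Substituting and setting equal to 4.34 kPa gives a polynomial in X; the root in (0,1) is X = 0.176.

X = 0.176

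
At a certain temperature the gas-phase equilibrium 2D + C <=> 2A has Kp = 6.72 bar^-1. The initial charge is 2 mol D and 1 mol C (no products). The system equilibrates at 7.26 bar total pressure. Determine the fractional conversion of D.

X = 0.712

Take 2 mol D as basis and let X be its fractional conversion, so ξ = X.
Moles: n_D = 2 − 2X; n_C = 1 − X; n_A = 2X.
Total moles n_T = 3 − X.
Mole fractions y_i = n_i/n_T; Kp = p_A^2 / (p_D^2 p_C) with p_i = y_i·P.
Equating to 6.72 bar^-1 and solving on 0 < X < 1: X = 0.712.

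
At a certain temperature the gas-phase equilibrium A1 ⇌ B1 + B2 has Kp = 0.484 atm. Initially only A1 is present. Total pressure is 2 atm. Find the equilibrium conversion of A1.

X = 0.441

Let X = conversion of A1 (basis 1 mol A1); extent of reaction ξ = X.
Species balance: n_A1 = 1 − X; n_B1 = X; n_B2 = X.
n_T = Σnᵢ = 1 + X.
Mole fractions y_i = n_i/n_T; Kp = p_B1 p_B2 / (p_A1) with p_i = y_i·P.
This yields a degree-2 equation in X; solving on (0,1), X = 0.441.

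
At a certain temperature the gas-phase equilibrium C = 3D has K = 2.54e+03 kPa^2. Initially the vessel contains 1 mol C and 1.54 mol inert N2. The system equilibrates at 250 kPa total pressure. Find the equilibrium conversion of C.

Basis: 1 mol C initially; let X = conversion of C. Extent ξ = X.
Moles: n_C = 1 − X; n_D = 3X; n_I = 1.54 (inert).
Total moles n_T = 2.54 + 2X.
With p_i = (n_i/n_T)P, K = p_D^3 / (p_C).
Equating to 2.54e+03 kPa^2 and solving on 0 < X < 1: X = 0.218.

X = 0.218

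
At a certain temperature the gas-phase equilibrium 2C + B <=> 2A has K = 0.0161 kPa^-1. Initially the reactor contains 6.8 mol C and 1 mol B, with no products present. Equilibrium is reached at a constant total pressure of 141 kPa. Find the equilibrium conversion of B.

X = 0.751

Take 1 mol B as basis and let X be its fractional conversion, so ξ = X.
Species balance: n_C = 6.8 − 2X; n_B = 1 − X; n_A = 2X.
n_T = Σnᵢ = 7.8 − X.
Mole fractions y_i = n_i/n_T; K = p_A^2 / (p_C^2 p_B) with p_i = y_i·P.
Equating to 0.0161 kPa^-1 and solving on 0 < X < 1: X = 0.751.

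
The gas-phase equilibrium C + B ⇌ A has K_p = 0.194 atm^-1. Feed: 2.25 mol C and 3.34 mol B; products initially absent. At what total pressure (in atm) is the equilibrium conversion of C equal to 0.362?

Basis: 2.25 mol C initially; let X = conversion of C. Extent ξ = 2.25X.
At extent ξ: n_C = 2.25 − 2.25X; n_B = 3.34 − 2.25X; n_A = 2.25X.
Total moles n_T = 5.59 − 2.25X.
K_p = p_A / (p_C p_B) with p_i = (n_i/n_T)·P.
At X = 0.362: the mole-fraction product g(X) = Π y_i^ν_i = 1.073. Since K_p = g(X)·P^{-1}, P = (g/K_p)^(1/1) = (1.073/0.194)^(1/1) = 5.53 atm.

P = 5.53 atm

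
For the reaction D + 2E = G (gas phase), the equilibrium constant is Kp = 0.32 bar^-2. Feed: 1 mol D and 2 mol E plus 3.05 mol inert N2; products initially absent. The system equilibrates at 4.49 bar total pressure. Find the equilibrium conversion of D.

X = 0.299

Let X = conversion of D (basis 1 mol D); extent of reaction ξ = X.
Moles: n_D = 1 − X; n_E = 2 − 2X; n_G = X; n_I = 3.05 (inert).
n_T = Σnᵢ = 6.05 − 2X.
y_i = n_i/n_T, p_i = y_i·P. Kp = p_G / (p_D p_E^2).
Setting this equal to 0.32 bar^-2 and taking the physical root (0 < X < 1) gives X = 0.299.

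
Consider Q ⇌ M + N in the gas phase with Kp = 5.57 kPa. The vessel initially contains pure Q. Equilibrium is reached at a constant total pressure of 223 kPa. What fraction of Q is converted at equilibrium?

Basis: 1 mol Q initially; let X = conversion of Q. Extent ξ = X.
At extent ξ: n_Q = 1 − X; n_M = X; n_N = X.
Summing: n_T = 1 + X.
Mole fractions y_i = n_i/n_T; Kp = p_M p_N / (p_Q) with p_i = y_i·P.
This yields a degree-2 equation in X; solving on (0,1), X = 0.156.

X = 0.156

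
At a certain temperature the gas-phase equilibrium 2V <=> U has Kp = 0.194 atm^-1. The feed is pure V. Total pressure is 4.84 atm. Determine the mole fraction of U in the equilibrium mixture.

y_U = 0.371

Basis: 1 mol V initially; let X = conversion of V. Extent ξ = 0.5X.
Mole table: n_V = 1 − X; n_U = 0.5X.
Summing: n_T = 1 − 0.5X.
y_i = n_i/n_T, p_i = y_i·P. Kp = p_U / (p_V^2).
Substituting and setting equal to 0.194 atm^-1 gives a polynomial in X; the root in (0,1) is X = 0.541.
Then n_U = 0.271, n_T = 0.729, so y_U = 0.371.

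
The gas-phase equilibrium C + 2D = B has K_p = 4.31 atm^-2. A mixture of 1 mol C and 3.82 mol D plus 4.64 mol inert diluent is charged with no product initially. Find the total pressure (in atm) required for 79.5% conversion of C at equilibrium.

Basis: 1 mol C initially; let X = conversion of C. Extent ξ = X.
Mole table: n_C = 1 − X; n_D = 3.82 − 2X; n_B = X; n_I = 4.64 (inert).
Summing: n_T = 9.46 − 2X.
K_p = p_B / (p_C p_D^2) with p_i = (n_i/n_T)·P.
At X = 0.795: the mole-fraction product g(X) = Π y_i^ν_i = 48.3. Since K_p = g(X)·P^{-2}, P = (g/K_p)^(1/2) = (48.3/4.31)^(1/2) = 3.35 atm.

P = 3.35 atm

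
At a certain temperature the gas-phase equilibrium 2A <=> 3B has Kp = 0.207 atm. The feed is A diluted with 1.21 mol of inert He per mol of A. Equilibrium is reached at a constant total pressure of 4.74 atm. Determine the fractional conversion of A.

Let X = conversion of A (basis 1 mol A); extent of reaction ξ = 0.5X.
Moles: n_A = 1 − X; n_B = 1.5X; n_I = 1.21 (inert).
Total moles n_T = 2.21 + 0.5X.
With p_i = (n_i/n_T)P, Kp = p_B^3 / (p_A^2).
Setting this equal to 0.207 atm and taking the physical root (0 < X < 1) gives X = 0.256.

X = 0.256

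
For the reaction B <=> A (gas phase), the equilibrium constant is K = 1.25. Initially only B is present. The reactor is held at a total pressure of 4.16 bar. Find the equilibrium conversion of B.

X = 0.556

Take 1 mol B as basis and let X be its fractional conversion, so ξ = X.
Mole table: n_B = 1 − X; n_A = X.
n_T stays at 1 (no change in mole number).
Mole fractions y_i = n_i/n_T; K = p_A / (p_B) with p_i = y_i·P.
Substituting and setting equal to 1.25 gives a polynomial in X; the root in (0,1) is X = 0.556.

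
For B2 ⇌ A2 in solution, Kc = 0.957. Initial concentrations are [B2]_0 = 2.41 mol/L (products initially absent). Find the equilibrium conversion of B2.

Let X = conversion of B2; extent ξ = 2.41·X mol/L.
Concentrations: [B2] = 2.41 − 2.41X; [A2] = 2.41X.
Kc = [A2] / ([B2]).
Setting equal to 0.957 and solving for X on (0,1) gives X = 0.489.

X = 0.489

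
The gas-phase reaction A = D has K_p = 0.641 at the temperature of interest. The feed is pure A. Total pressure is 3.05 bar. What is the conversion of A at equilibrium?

X = 0.391

Basis: 1 mol A initially; let X = conversion of A. Extent ξ = X.
Moles: n_A = 1 − X; n_D = X.
n_T stays at 1 (no change in mole number).
y_i = n_i/n_T, p_i = y_i·P. K_p = p_D / (p_A).
Substituting and setting equal to 0.641 gives a polynomial in X; the root in (0,1) is X = 0.391.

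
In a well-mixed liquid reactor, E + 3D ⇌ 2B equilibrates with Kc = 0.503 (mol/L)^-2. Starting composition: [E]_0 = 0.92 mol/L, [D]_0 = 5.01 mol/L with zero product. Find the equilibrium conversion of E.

Let X = conversion of E; extent ξ = 0.92·X mol/L.
Concentrations: [E] = 0.92 − 0.92X; [D] = 5.01 − 2.76X; [B] = 1.84X.
Kc = [B]^2 / ([E] [D]^3).
This equals 0.503 at X = 0.794 (the root in 0 < X < 1).

X = 0.794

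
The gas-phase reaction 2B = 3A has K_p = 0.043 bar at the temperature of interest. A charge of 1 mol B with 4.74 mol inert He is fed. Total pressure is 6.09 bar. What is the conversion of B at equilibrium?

X = 0.199

Basis: 1 mol B initially; let X = conversion of B. Extent ξ = 0.5X.
Species balance: n_B = 1 − X; n_A = 1.5X; n_I = 4.74 (inert).
n_T = Σnᵢ = 5.74 + 0.5X.
y_i = n_i/n_T, p_i = y_i·P. K_p = p_A^3 / (p_B^2).
Equating to 0.043 bar and solving on 0 < X < 1: X = 0.199.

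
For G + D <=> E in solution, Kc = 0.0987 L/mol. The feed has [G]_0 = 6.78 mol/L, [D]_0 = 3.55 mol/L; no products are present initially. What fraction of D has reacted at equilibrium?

Let X = conversion of D; extent ξ = 3.55·X mol/L.
Concentrations: [G] = 6.78 − 3.55X; [D] = 3.55 − 3.55X; [E] = 3.55X.
Kc = [E] / ([G] [D]).
This equals 0.0987 at X = 0.353 (the root in 0 < X < 1).

X = 0.353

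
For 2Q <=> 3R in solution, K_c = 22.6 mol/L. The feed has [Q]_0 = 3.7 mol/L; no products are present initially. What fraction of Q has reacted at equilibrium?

X = 0.629

Let X = conversion of Q; extent ξ = 3.7X/2 mol/L.
Concentrations: [Q] = 3.7 − 3.7X; [R] = 5.55X.
K_c = [R]^3 / ([Q]^2).
This equals 22.6 at X = 0.629 (the root in 0 < X < 1).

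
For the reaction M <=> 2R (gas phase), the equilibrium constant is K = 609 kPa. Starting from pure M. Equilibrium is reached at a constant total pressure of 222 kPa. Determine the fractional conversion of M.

Let X = conversion of M (basis 1 mol M); extent of reaction ξ = X.
Moles: n_M = 1 − X; n_R = 2X.
Total moles n_T = 1 + X.
y_i = n_i/n_T, p_i = y_i·P. K = p_R^2 / (p_M).
This yields a degree-2 equation in X; solving on (0,1), X = 0.638.

X = 0.638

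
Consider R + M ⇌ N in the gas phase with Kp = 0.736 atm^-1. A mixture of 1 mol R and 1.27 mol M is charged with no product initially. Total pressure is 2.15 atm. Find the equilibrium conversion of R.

X = 0.421

Let X = conversion of R (basis 1 mol R); extent of reaction ξ = X.
At extent ξ: n_R = 1 − X; n_M = 1.27 − X; n_N = X.
Summing: n_T = 2.27 − X.
y_i = n_i/n_T, p_i = y_i·P. Kp = p_N / (p_R p_M).
Setting this equal to 0.736 atm^-1 and taking the physical root (0 < X < 1) gives X = 0.421.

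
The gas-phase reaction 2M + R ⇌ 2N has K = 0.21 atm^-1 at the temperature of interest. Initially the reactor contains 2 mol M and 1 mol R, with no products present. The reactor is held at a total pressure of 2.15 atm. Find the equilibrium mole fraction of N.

Let X = conversion of M (basis 2 mol M); extent of reaction ξ = X.
Species balance: n_M = 2 − 2X; n_R = 1 − X; n_N = 2X.
n_T = Σnᵢ = 3 − X.
Mole fractions y_i = n_i/n_T; K = p_N^2 / (p_M^2 p_R) with p_i = y_i·P.
This yields a degree-3 equation in X; solving on (0,1), X = 0.259.
Then n_N = 0.518, n_T = 2.74, so y_N = 0.189.

y_N = 0.189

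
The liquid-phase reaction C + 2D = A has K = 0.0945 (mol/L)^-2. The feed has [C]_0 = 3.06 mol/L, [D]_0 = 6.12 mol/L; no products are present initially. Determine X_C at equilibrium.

X = 0.485

Let X = conversion of C; extent ξ = 3.06·X mol/L.
Concentrations: [C] = 3.06 − 3.06X; [D] = 6.12 − 6.12X; [A] = 3.06X.
K = [A] / ([C] [D]^2).
This equals 0.0945 at X = 0.485 (the root in 0 < X < 1).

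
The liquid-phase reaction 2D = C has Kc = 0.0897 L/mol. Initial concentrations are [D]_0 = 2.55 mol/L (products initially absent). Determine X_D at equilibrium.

Let X = conversion of D; extent ξ = 2.55X/2 mol/L.
Concentrations: [D] = 2.55 − 2.55X; [C] = 1.27X.
Kc = [C] / ([D]^2).
Solving Kc = 0.0897 for X ∈ (0,1): X = 0.254.

X = 0.254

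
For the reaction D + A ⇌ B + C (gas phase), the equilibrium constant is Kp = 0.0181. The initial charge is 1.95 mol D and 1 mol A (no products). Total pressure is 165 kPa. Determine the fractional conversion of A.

Let X = conversion of A (basis 1 mol A); extent of reaction ξ = X.
Moles: n_D = 1.95 − X; n_A = 1 − X; n_B = X; n_C = X.
Total moles n_T = 2.95 (Δν = 0, constant).
With p_i = (n_i/n_T)P, Kp = p_B p_C / (p_D p_A).
Substituting and setting equal to 0.0181 gives a polynomial in X; the root in (0,1) is X = 0.164.

X = 0.164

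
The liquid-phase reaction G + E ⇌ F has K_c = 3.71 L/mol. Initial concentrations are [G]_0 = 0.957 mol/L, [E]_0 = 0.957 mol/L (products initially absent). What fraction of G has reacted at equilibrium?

Let X = conversion of G; extent ξ = 0.957·X mol/L.
Concentrations: [G] = 0.957 − 0.957X; [E] = 0.957 − 0.957X; [F] = 0.957X.
K_c = [F] / ([G] [E]).
Setting equal to 3.71 and solving for X on (0,1) gives X = 0.592.

X = 0.592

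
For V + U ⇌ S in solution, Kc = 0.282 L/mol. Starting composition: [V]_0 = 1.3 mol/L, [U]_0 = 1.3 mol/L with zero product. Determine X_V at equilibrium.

Let X = conversion of V; extent ξ = 1.3·X mol/L.
Concentrations: [V] = 1.3 − 1.3X; [U] = 1.3 − 1.3X; [S] = 1.3X.
Kc = [S] / ([V] [U]).
Solving Kc = 0.282 for X ∈ (0,1): X = 0.222.

X = 0.222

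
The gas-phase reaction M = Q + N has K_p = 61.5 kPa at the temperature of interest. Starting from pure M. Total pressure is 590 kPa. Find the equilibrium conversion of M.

Basis: 1 mol M initially; let X = conversion of M. Extent ξ = X.
Mole table: n_M = 1 − X; n_Q = X; n_N = X.
Summing: n_T = 1 + X.
Mole fractions y_i = n_i/n_T; K_p = p_Q p_N / (p_M) with p_i = y_i·P.
This yields a degree-2 equation in X; solving on (0,1), X = 0.307.

X = 0.307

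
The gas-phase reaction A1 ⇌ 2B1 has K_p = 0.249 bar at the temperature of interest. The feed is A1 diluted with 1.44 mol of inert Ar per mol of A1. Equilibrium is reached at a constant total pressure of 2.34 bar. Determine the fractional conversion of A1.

X = 0.233

Take 1 mol A1 as basis and let X be its fractional conversion, so ξ = X.
Mole table: n_A1 = 1 − X; n_B1 = 2X; n_I = 1.44 (inert).
Summing: n_T = 2.44 + X.
Mole fractions y_i = n_i/n_T; K_p = p_B1^2 / (p_A1) with p_i = y_i·P.
Substituting and setting equal to 0.249 bar gives a polynomial in X; the root in (0,1) is X = 0.233.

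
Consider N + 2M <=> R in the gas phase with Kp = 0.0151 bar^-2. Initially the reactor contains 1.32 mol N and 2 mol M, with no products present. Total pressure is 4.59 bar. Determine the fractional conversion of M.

X = 0.124

Let X = conversion of M (basis 2 mol M); extent of reaction ξ = X.
Mole table: n_N = 1.32 − X; n_M = 2 − 2X; n_R = X.
Summing: n_T = 3.32 − 2X.
With p_i = (n_i/n_T)P, Kp = p_R / (p_N p_M^2).
Substituting and setting equal to 0.0151 bar^-2 gives a polynomial in X; the root in (0,1) is X = 0.124.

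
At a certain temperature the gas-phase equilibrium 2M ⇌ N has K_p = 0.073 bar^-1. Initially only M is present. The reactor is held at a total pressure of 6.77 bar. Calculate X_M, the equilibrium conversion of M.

X = 0.420

Basis: 1 mol M initially; let X = conversion of M. Extent ξ = 0.5X.
At extent ξ: n_M = 1 − X; n_N = 0.5X.
n_T = Σnᵢ = 1 − 0.5X.
With p_i = (n_i/n_T)P, K_p = p_N / (p_M^2).
Equating to 0.073 bar^-1 and solving on 0 < X < 1: X = 0.420.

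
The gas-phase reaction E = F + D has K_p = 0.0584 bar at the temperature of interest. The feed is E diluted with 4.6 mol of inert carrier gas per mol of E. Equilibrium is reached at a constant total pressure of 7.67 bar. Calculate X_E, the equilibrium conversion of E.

Basis: 1 mol E initially; let X = conversion of E. Extent ξ = X.
At extent ξ: n_E = 1 − X; n_F = X; n_D = X; n_I = 4.6 (inert).
n_T = Σnᵢ = 5.6 + X.
With p_i = (n_i/n_T)P, K_p = p_F p_D / (p_E).
Equating to 0.0584 bar and solving on 0 < X < 1: X = 0.189.

X = 0.189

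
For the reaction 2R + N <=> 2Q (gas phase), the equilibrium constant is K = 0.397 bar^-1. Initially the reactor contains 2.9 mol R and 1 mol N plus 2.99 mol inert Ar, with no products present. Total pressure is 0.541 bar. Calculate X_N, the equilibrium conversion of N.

Let X = conversion of N (basis 1 mol N); extent of reaction ξ = X.
At extent ξ: n_R = 2.9 − 2X; n_N = 1 − X; n_Q = 2X; n_I = 2.99 (inert).
Total moles n_T = 6.89 − X.
With p_i = (n_i/n_T)P, K = p_Q^2 / (p_R^2 p_N).
This yields a degree-3 equation in X; solving on (0,1), X = 0.200.

X = 0.200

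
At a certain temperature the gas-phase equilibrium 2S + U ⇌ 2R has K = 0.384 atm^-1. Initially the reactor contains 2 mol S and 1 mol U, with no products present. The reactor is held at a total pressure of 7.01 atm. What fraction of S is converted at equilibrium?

X = 0.435

Take 2 mol S as basis and let X be its fractional conversion, so ξ = X.
At extent ξ: n_S = 2 − 2X; n_U = 1 − X; n_R = 2X.
n_T = Σnᵢ = 3 − X.
y_i = n_i/n_T, p_i = y_i·P. K = p_R^2 / (p_S^2 p_U).
This yields a degree-3 equation in X; solving on (0,1), X = 0.435.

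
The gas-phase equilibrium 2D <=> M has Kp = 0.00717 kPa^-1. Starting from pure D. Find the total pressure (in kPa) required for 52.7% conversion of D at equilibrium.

Let X = conversion of D (basis 1 mol D); extent of reaction ξ = 0.5X.
Species balance: n_D = 1 − X; n_M = 0.5X.
Summing: n_T = 1 − 0.5X.
Kp = p_M / (p_D^2) with p_i = (n_i/n_T)·P.
At X = 0.527: the mole-fraction product g(X) = Π y_i^ν_i = 0.8674. Since Kp = g(X)·P^{-1}, P = (g/Kp)^(1/1) = (0.8674/0.00717)^(1/1) = 121 kPa.

P = 121 kPa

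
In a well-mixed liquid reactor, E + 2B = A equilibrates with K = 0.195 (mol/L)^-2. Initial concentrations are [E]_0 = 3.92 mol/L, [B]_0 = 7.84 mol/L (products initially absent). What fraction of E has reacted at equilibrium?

Let X = conversion of E; extent ξ = 3.92·X mol/L.
Concentrations: [E] = 3.92 − 3.92X; [B] = 7.84 − 7.84X; [A] = 3.92X.
K = [A] / ([E] [B]^2).
Solving K = 0.195 for X ∈ (0,1): X = 0.626.

X = 0.626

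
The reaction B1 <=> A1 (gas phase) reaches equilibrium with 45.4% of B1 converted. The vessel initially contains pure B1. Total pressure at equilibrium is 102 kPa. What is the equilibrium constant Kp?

Basis: 1 mol B1 initially; let X = conversion of B1. Extent ξ = X.
Moles: n_B1 = 1 − X; n_A1 = X.
n_T stays at 1 (no change in mole number).
At X = 0.454: n_B1 = 0.546, n_A1 = 0.454, n_T = 1.
p_i = (n_i/n_T)·P. Kp = p_A1 / (p_B1) = 0.832.

Kp = 0.832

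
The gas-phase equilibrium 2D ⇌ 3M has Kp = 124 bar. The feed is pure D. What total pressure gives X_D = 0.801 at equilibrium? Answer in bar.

Take 1 mol D as basis and let X be its fractional conversion, so ξ = 0.5X.
At extent ξ: n_D = 1 − X; n_M = 1.5X.
Total moles n_T = 1 + 0.5X.
Kp = p_M^3 / (p_D^2) with p_i = (n_i/n_T)·P.
At X = 0.801: the mole-fraction product g(X) = Π y_i^ν_i = 31.27. Since Kp = g(X)·P^{1}, P = (Kp/g)^(1/1) = (124/31.27)^(1/1) = 3.96 bar.

P = 3.96 bar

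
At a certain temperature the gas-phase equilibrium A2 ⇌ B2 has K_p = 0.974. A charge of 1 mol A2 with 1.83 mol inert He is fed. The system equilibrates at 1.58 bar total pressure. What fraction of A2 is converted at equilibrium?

Let X = conversion of A2 (basis 1 mol A2); extent of reaction ξ = X.
At extent ξ: n_A2 = 1 − X; n_B2 = X; n_I = 1.83 (inert).
Total moles n_T = 2.83 (Δν = 0, constant).
y_i = n_i/n_T, p_i = y_i·P. K_p = p_B2 / (p_A2).
Setting this equal to 0.974 and taking the physical root (0 < X < 1) gives X = 0.493.

X = 0.493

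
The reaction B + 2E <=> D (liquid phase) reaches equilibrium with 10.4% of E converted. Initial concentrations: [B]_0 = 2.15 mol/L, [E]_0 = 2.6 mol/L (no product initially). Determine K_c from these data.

Let X = conversion of E.
Concentrations: [B] = 2.15 − 1.3X; [E] = 2.6 − 2.6X; [D] = 1.3X.
At X = 0.104: [B] = 2.01, [E] = 2.33, [D] = 0.135.
K_c = [D] / ([B] [E]^2) = 0.0124 (mol/L)^-2.

K_c = 0.0124 (mol/L)^-2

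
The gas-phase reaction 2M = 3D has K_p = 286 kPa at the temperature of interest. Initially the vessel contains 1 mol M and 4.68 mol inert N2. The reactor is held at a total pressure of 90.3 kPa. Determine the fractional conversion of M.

Take 1 mol M as basis and let X be its fractional conversion, so ξ = 0.5X.
Mole table: n_M = 1 − X; n_D = 1.5X; n_I = 4.68 (inert).
Summing: n_T = 5.68 + 0.5X.
y_i = n_i/n_T, p_i = y_i·P. K_p = p_D^3 / (p_M^2).
Equating to 286 kPa and solving on 0 < X < 1: X = 0.735.

X = 0.735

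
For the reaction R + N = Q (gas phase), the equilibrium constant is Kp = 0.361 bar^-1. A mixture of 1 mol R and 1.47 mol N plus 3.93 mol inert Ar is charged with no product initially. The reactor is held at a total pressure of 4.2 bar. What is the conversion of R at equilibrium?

Take 1 mol R as basis and let X be its fractional conversion, so ξ = X.
Moles: n_R = 1 − X; n_N = 1.47 − X; n_Q = X; n_I = 3.93 (inert).
n_T = Σnᵢ = 6.4 − X.
y_i = n_i/n_T, p_i = y_i·P. Kp = p_Q / (p_R p_N).
Setting this equal to 0.361 bar^-1 and taking the physical root (0 < X < 1) gives X = 0.233.

X = 0.233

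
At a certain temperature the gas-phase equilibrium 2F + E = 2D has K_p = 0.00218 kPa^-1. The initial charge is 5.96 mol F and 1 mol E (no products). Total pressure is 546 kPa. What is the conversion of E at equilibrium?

Let X = conversion of E (basis 1 mol E); extent of reaction ξ = X.
At extent ξ: n_F = 5.96 − 2X; n_E = 1 − X; n_D = 2X.
Summing: n_T = 6.96 − X.
With p_i = (n_i/n_T)P, K_p = p_D^2 / (p_F^2 p_E).
Setting this equal to 0.00218 kPa^-1 and taking the physical root (0 < X < 1) gives X = 0.625.

X = 0.625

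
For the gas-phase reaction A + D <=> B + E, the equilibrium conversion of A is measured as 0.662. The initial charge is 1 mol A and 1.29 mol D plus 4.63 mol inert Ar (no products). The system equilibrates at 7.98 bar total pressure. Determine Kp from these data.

Kp = 2.06

Basis: 1 mol A initially; let X = conversion of A. Extent ξ = X.
Moles: n_A = 1 − X; n_D = 1.29 − X; n_B = X; n_E = X; n_I = 4.63 (inert).
n_T stays at 6.92 (no change in mole number).
At X = 0.662: n_A = 0.338, n_D = 0.628, n_B = 0.662, n_E = 0.662, n_T = 6.92.
p_i = (n_i/n_T)·P. Kp = p_B p_E / (p_A p_D) = 2.06.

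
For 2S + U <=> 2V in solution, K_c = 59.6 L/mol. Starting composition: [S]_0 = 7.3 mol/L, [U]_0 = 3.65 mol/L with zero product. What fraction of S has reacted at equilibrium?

X = 0.851

Let X = conversion of S; extent ξ = 7.3X/2 mol/L.
Concentrations: [S] = 7.3 − 7.3X; [U] = 3.65 − 3.65X; [V] = 7.3X.
K_c = [V]^2 / ([S]^2 [U]).
Setting equal to 59.6 and solving for X on (0,1) gives X = 0.851.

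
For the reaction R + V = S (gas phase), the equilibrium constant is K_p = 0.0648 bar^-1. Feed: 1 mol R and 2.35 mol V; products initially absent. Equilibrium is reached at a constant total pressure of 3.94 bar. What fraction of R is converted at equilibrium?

Let X = conversion of R (basis 1 mol R); extent of reaction ξ = X.
Moles: n_R = 1 − X; n_V = 2.35 − X; n_S = X.
Summing: n_T = 3.35 − X.
With p_i = (n_i/n_T)P, K_p = p_S / (p_R p_V).
Setting this equal to 0.0648 bar^-1 and taking the physical root (0 < X < 1) gives X = 0.149.

X = 0.149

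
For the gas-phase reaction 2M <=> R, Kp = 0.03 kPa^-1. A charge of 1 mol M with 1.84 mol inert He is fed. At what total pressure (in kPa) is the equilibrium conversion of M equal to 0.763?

P = 557 kPa

Basis: 1 mol M initially; let X = conversion of M. Extent ξ = 0.5X.
Species balance: n_M = 1 − X; n_R = 0.5X; n_I = 1.84 (inert).
Total moles n_T = 2.84 − 0.5X.
Kp = p_R / (p_M^2) with p_i = (n_i/n_T)·P.
At X = 0.763: the mole-fraction product g(X) = Π y_i^ν_i = 16.7. Since Kp = g(X)·P^{-1}, P = (g/Kp)^(1/1) = (16.7/0.03)^(1/1) = 557 kPa.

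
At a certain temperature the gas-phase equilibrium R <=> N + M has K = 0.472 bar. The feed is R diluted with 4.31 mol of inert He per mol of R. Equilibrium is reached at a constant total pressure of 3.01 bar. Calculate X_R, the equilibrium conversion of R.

Take 1 mol R as basis and let X be its fractional conversion, so ξ = X.
Species balance: n_R = 1 − X; n_N = X; n_M = X; n_I = 4.31 (inert).
n_T = Σnᵢ = 5.31 + X.
y_i = n_i/n_T, p_i = y_i·P. K = p_N p_M / (p_R).
This yields a degree-2 equation in X; solving on (0,1), X = 0.605.

X = 0.605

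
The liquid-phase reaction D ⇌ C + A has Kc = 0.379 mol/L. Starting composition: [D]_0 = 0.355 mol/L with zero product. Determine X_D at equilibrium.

X = 0.629

Let X = conversion of D; extent ξ = 0.355·X mol/L.
Concentrations: [D] = 0.355 − 0.355X; [C] = 0.355X; [A] = 0.355X.
Kc = [C] [A] / ([D]).
This equals 0.379 at X = 0.629 (the root in 0 < X < 1).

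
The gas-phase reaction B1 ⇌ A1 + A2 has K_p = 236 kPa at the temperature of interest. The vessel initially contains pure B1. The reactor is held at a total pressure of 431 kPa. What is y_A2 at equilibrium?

Take 1 mol B1 as basis and let X be its fractional conversion, so ξ = X.
At extent ξ: n_B1 = 1 − X; n_A1 = X; n_A2 = X.
Total moles n_T = 1 + X.
With p_i = (n_i/n_T)P, K_p = p_A1 p_A2 / (p_B1).
Substituting and setting equal to 236 kPa gives a polynomial in X; the root in (0,1) is X = 0.595.
Then n_A2 = 0.595, n_T = 1.59, so y_A2 = 0.373.

y_A2 = 0.373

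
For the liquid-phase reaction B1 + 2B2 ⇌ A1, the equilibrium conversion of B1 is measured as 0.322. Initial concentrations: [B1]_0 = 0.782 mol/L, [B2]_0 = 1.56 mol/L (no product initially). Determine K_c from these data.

K_c = 0.426 (mol/L)^-2

Let X = conversion of B1.
Concentrations: [B1] = 0.782 − 0.782X; [B2] = 1.56 − 1.56X; [A1] = 0.782X.
At X = 0.322: [B1] = 0.53, [B2] = 1.06, [A1] = 0.252.
K_c = [A1] / ([B1] [B2]^2) = 0.426 (mol/L)^-2.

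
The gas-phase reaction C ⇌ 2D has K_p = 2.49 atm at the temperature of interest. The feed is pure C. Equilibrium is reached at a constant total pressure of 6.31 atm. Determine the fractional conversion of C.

Take 1 mol C as basis and let X be its fractional conversion, so ξ = X.
Moles: n_C = 1 − X; n_D = 2X.
Total moles n_T = 1 + X.
With p_i = (n_i/n_T)P, K_p = p_D^2 / (p_C).
Setting this equal to 2.49 atm and taking the physical root (0 < X < 1) gives X = 0.300.

X = 0.300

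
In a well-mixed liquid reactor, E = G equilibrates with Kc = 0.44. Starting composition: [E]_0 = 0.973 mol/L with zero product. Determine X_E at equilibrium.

X = 0.306

Let X = conversion of E; extent ξ = 0.973·X mol/L.
Concentrations: [E] = 0.973 − 0.973X; [G] = 0.973X.
Kc = [G] / ([E]).
Equating to 0.44: the physical root is X = 0.306.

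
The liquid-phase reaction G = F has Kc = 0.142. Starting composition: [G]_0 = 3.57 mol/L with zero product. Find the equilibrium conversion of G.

Let X = conversion of G; extent ξ = 3.57·X mol/L.
Concentrations: [G] = 3.57 − 3.57X; [F] = 3.57X.
Kc = [F] / ([G]).
This equals 0.142 at X = 0.124 (the root in 0 < X < 1).

X = 0.124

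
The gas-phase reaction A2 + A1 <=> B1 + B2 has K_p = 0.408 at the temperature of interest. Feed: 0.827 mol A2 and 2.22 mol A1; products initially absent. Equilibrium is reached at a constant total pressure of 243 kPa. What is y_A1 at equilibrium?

y_A1 = 0.568

Take 0.827 mol A2 as basis and let X be its fractional conversion, so ξ = 0.827X.
Species balance: n_A2 = 0.827 − 0.827X; n_A1 = 2.22 − 0.827X; n_B1 = 0.827X; n_B2 = 0.827X.
Total moles n_T = 3.05 (Δν = 0, constant).
With p_i = (n_i/n_T)P, K_p = p_B1 p_B2 / (p_A2 p_A1).
Setting this equal to 0.408 and taking the physical root (0 < X < 1) gives X = 0.591.
Then n_A1 = 1.73, n_T = 3.05, so y_A1 = 0.568.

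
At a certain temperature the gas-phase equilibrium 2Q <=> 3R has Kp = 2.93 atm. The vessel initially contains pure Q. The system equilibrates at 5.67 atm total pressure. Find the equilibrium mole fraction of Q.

Let X = conversion of Q (basis 1 mol Q); extent of reaction ξ = 0.5X.
Moles: n_Q = 1 − X; n_R = 1.5X.
Total moles n_T = 1 + 0.5X.
Mole fractions y_i = n_i/n_T; Kp = p_R^3 / (p_Q^2) with p_i = y_i·P.
Equating to 2.93 atm and solving on 0 < X < 1: X = 0.403.
Then n_Q = 0.597, n_T = 1.2, so y_Q = 0.497.

y_Q = 0.497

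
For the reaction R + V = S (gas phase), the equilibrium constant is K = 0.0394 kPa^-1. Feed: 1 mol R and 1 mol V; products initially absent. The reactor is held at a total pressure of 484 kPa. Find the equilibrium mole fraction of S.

y_S = 0.635

Take 1 mol R as basis and let X be its fractional conversion, so ξ = X.
Species balance: n_R = 1 − X; n_V = 1 − X; n_S = X.
Total moles n_T = 2 − X.
Mole fractions y_i = n_i/n_T; K = p_S / (p_R p_V) with p_i = y_i·P.
Substituting and setting equal to 0.0394 kPa^-1 gives a polynomial in X; the root in (0,1) is X = 0.777.
Then n_S = 0.777, n_T = 1.22, so y_S = 0.635.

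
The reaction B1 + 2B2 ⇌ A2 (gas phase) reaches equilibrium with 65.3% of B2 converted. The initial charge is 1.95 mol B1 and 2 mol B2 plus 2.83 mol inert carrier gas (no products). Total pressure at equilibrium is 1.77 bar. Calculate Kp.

Kp = 10 bar^-2

Basis: 2 mol B2 initially; let X = conversion of B2. Extent ξ = X.
Mole table: n_B1 = 1.95 − X; n_B2 = 2 − 2X; n_A2 = X; n_I = 2.83 (inert).
Summing: n_T = 6.78 − 2X.
At X = 0.653: n_B1 = 1.3, n_B2 = 0.694, n_A2 = 0.653, n_T = 5.47.
p_i = (n_i/n_T)·P. Kp = p_A2 / (p_B1 p_B2^2) = 10 bar^-2.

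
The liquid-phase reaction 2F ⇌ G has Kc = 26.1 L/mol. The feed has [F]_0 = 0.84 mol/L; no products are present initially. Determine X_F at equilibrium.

X = 0.860

Let X = conversion of F; extent ξ = 0.84X/2 mol/L.
Concentrations: [F] = 0.84 − 0.84X; [G] = 0.42X.
Kc = [G] / ([F]^2).
This equals 26.1 at X = 0.860 (the root in 0 < X < 1).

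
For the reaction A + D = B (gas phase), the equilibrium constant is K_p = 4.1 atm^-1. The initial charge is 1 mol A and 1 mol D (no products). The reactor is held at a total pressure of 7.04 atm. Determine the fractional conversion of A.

X = 0.817

Basis: 1 mol A initially; let X = conversion of A. Extent ξ = X.
At extent ξ: n_A = 1 − X; n_D = 1 − X; n_B = X.
Summing: n_T = 2 − X.
Mole fractions y_i = n_i/n_T; K_p = p_B / (p_A p_D) with p_i = y_i·P.
Substituting and setting equal to 4.1 atm^-1 gives a polynomial in X; the root in (0,1) is X = 0.817.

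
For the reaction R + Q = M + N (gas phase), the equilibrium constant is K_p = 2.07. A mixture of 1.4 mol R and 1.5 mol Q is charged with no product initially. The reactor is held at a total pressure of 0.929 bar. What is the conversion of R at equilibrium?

X = 0.610

Let X = conversion of R (basis 1.4 mol R); extent of reaction ξ = 1.4X.
At extent ξ: n_R = 1.4 − 1.4X; n_Q = 1.5 − 1.4X; n_M = 1.4X; n_N = 1.4X.
Since Δν = 0, n_T = 2.9 throughout.
Mole fractions y_i = n_i/n_T; K_p = p_M p_N / (p_R p_Q) with p_i = y_i·P.
This yields a degree-2 equation in X; solving on (0,1), X = 0.610.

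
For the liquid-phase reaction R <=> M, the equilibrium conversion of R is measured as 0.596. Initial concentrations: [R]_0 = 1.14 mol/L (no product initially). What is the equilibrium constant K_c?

Let X = conversion of R.
Concentrations: [R] = 1.14 − 1.14X; [M] = 1.14X.
At X = 0.596: [R] = 0.461, [M] = 0.679.
K_c = [M] / ([R]) = 1.48.

K_c = 1.48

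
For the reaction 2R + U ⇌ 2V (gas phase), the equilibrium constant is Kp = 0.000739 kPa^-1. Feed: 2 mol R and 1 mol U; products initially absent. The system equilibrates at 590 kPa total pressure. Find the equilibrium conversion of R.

X = 0.256

Take 2 mol R as basis and let X be its fractional conversion, so ξ = X.
Species balance: n_R = 2 − 2X; n_U = 1 − X; n_V = 2X.
Summing: n_T = 3 − X.
With p_i = (n_i/n_T)P, Kp = p_V^2 / (p_R^2 p_U).
Substituting and setting equal to 0.000739 kPa^-1 gives a polynomial in X; the root in (0,1) is X = 0.256.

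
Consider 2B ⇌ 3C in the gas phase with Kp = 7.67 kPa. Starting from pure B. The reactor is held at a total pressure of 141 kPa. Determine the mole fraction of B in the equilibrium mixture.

Basis: 1 mol B initially; let X = conversion of B. Extent ξ = 0.5X.
At extent ξ: n_B = 1 − X; n_C = 1.5X.
Summing: n_T = 1 + 0.5X.
y_i = n_i/n_T, p_i = y_i·P. Kp = p_C^3 / (p_B^2).
Setting this equal to 7.67 kPa and taking the physical root (0 < X < 1) gives X = 0.221.
Then n_B = 0.779, n_T = 1.11, so y_B = 0.701.

y_B = 0.701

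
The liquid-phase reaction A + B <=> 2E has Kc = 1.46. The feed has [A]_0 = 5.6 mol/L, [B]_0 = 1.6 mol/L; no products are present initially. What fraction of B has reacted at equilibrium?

X = 0.626

Let X = conversion of B; extent ξ = 1.6·X mol/L.
Concentrations: [A] = 5.6 − 1.6X; [B] = 1.6 − 1.6X; [E] = 3.2X.
Kc = [E]^2 / ([A] [B]).
Equating to 1.46: the physical root is X = 0.626.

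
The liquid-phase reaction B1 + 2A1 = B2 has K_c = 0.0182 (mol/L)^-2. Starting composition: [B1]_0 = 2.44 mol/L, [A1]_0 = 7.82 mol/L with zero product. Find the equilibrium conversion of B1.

X = 0.389

Let X = conversion of B1; extent ξ = 2.44·X mol/L.
Concentrations: [B1] = 2.44 − 2.44X; [A1] = 7.82 − 4.88X; [B2] = 2.44X.
K_c = [B2] / ([B1] [A1]^2).
This equals 0.0182 at X = 0.389 (the root in 0 < X < 1).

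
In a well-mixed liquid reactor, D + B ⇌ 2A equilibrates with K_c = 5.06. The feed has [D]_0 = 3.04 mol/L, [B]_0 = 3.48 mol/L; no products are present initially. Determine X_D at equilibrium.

Let X = conversion of D; extent ξ = 3.04·X mol/L.
Concentrations: [D] = 3.04 − 3.04X; [B] = 3.48 − 3.04X; [A] = 6.08X.
K_c = [A]^2 / ([D] [B]).
This equals 5.06 at X = 0.565 (the root in 0 < X < 1).

X = 0.565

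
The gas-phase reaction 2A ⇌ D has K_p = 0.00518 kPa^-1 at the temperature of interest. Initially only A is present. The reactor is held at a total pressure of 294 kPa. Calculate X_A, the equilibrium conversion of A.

X = 0.624

Basis: 1 mol A initially; let X = conversion of A. Extent ξ = 0.5X.
Species balance: n_A = 1 − X; n_D = 0.5X.
n_T = Σnᵢ = 1 − 0.5X.
y_i = n_i/n_T, p_i = y_i·P. K_p = p_D / (p_A^2).
This yields a degree-2 equation in X; solving on (0,1), X = 0.624.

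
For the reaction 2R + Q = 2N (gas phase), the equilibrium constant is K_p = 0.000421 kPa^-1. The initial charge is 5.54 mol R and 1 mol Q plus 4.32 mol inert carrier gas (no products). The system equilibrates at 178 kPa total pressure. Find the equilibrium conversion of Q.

Take 1 mol Q as basis and let X be its fractional conversion, so ξ = X.
Moles: n_R = 5.54 − 2X; n_Q = 1 − X; n_N = 2X; n_I = 4.32 (inert).
Summing: n_T = 10.9 − X.
With p_i = (n_i/n_T)P, K_p = p_N^2 / (p_R^2 p_Q).
This yields a degree-3 equation in X; solving on (0,1), X = 0.194.

X = 0.194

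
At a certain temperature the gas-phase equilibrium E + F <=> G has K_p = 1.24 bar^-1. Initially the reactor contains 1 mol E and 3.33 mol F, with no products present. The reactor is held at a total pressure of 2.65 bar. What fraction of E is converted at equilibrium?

Take 1 mol E as basis and let X be its fractional conversion, so ξ = X.
Species balance: n_E = 1 − X; n_F = 3.33 − X; n_G = X.
Total moles n_T = 4.33 − X.
y_i = n_i/n_T, p_i = y_i·P. K_p = p_G / (p_E p_F).
Setting this equal to 1.24 bar^-1 and taking the physical root (0 < X < 1) gives X = 0.704.

X = 0.704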